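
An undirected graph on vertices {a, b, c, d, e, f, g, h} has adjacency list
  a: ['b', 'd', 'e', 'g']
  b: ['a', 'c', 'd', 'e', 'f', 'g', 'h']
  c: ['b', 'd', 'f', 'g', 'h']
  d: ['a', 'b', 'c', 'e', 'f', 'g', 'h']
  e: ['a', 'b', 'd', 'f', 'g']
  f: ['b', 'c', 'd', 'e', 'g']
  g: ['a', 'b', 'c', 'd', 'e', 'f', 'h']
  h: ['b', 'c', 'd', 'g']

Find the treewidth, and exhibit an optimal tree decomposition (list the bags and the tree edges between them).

Treewidth 4.
One optimal decomposition is:
Bags: B1 = {b, d, e, f, g}  B2 = {b, c, d, f, g}  B3 = {b, c, d, g, h}  B4 = {a, b, d, e, g}
Tree: B1–B2, B2–B3, B1–B4

The largest bag has 5 vertices, giving width 4; this decomposition certifies tw(G) ≤ 4. For the lower bound, the 5 vertices {a, b, d, e, g} are pairwise adjacent, and any tree decomposition puts a clique entirely inside one bag — forcing width ≥ 4. Therefore the treewidth is 4.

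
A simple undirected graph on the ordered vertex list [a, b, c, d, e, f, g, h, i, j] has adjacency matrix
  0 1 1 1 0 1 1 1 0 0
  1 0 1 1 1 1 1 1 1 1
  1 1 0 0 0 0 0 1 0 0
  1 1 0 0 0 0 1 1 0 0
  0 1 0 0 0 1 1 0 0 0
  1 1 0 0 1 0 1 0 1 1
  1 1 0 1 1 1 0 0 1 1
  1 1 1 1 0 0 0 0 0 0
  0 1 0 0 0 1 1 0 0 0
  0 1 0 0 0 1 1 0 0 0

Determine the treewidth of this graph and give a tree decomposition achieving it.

Each bag holds 4 vertices, so the decomposition has width 3, which upper-bounds the treewidth. Conversely, {a, b, d, g} is a clique of size 4, and the vertices of any clique must share a bag in every tree decomposition; so some bag has ≥ 4 vertices and tw(G) ≥ 3. Combining the bounds, tw(G) = 3.

Treewidth 3.
One such decomposition:
Bags: B1 = {b, f, g, i}  B2 = {b, e, f, g}  B3 = {a, b, f, g}  B4 = {b, f, g, j}  B5 = {a, b, d, g}  B6 = {a, b, d, h}  B7 = {a, b, c, h}
Tree: B1–B2, B2–B3, B3–B4, B3–B5, B5–B6, B6–B7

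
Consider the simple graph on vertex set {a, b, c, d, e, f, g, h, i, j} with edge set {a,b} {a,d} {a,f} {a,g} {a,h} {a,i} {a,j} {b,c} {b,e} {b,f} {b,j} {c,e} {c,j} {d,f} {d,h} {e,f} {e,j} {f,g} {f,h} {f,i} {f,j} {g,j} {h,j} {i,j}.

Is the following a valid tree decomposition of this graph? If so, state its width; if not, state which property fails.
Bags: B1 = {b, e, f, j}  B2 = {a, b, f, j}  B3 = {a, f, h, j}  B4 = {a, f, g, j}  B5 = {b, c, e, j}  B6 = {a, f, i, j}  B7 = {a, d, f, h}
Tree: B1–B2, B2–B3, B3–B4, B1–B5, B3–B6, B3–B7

Yes; width 3.

Vertex coverage: the bags together contain {a, b, c, d, e, f, g, h, i, j}, the full vertex set. Edge coverage: each edge of G has both endpoints in at least one bag. Running intersection: for every vertex, the bags containing it form a connected subtree. All three properties hold, so this is a valid tree decomposition of width max|bag| − 1 = 3, and hence tw(G) ≤ 3.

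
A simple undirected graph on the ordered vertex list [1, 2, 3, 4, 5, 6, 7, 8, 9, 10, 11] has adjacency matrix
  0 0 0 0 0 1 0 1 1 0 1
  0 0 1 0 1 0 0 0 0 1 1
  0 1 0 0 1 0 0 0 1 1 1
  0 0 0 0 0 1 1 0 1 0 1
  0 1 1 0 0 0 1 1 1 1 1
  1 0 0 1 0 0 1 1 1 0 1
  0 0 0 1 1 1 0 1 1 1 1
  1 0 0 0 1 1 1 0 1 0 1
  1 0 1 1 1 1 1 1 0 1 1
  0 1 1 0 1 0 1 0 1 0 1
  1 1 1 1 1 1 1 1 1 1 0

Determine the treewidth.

4

A width-4 tree decomposition is:
Bags: B1 = {3, 5, 9, 10, 11}  B2 = {5, 7, 9, 10, 11}  B3 = {5, 7, 8, 9, 11}  B4 = {6, 7, 8, 9, 11}  B5 = {2, 3, 5, 10, 11}  B6 = {4, 6, 7, 9, 11}  B7 = {1, 6, 8, 9, 11}
Tree: B1–B2, B2–B3, B3–B4, B1–B5, B4–B6, B4–B7
Every bag has size at most 5, so the width is 5 − 1 = 4 and tw(G) ≤ 4. For the lower bound, the 5 vertices {1, 6, 8, 9, 11} are pairwise adjacent, and any tree decomposition puts a clique entirely inside one bag — forcing width ≥ 4. Hence tw(G) = 4 exactly.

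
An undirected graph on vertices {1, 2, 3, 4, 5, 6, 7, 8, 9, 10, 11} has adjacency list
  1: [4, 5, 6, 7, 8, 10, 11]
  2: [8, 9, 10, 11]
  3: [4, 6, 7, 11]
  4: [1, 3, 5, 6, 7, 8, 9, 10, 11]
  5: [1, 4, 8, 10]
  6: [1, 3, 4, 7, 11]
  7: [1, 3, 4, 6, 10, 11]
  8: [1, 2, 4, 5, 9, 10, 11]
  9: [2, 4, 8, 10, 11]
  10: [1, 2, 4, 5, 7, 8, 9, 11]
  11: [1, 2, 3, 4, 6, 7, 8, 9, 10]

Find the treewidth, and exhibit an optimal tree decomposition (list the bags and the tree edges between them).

Every bag has size at most 5, so the width is 5 − 1 = 4 and tw(G) ≤ 4. For the lower bound, the 5 vertices {2, 8, 9, 10, 11} are pairwise adjacent, and any tree decomposition puts a clique entirely inside one bag — forcing width ≥ 4. Therefore the treewidth is 4.

Treewidth 4.
Bags: B1 = {1, 4, 8, 10, 11}  B2 = {1, 4, 7, 10, 11}  B3 = {4, 8, 9, 10, 11}  B4 = {1, 4, 6, 7, 11}  B5 = {3, 4, 6, 7, 11}  B6 = {1, 4, 5, 8, 10}  B7 = {2, 8, 9, 10, 11}
Tree: B1–B2, B1–B3, B2–B4, B4–B5, B1–B6, B3–B7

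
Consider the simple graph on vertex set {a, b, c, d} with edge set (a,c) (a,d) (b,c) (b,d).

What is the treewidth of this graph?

A width-2 tree decomposition is:
Bags: B1 = {a, c, d}  B2 = {b, c, d}
Tree: B1–B2
The largest bag has 3 vertices, giving width 2; this decomposition certifies tw(G) ≤ 2. The edges d–a–c–b–d form a cycle, so G is not a tree and its treewidth is at least 2. Combining the bounds, tw(G) = 2.

2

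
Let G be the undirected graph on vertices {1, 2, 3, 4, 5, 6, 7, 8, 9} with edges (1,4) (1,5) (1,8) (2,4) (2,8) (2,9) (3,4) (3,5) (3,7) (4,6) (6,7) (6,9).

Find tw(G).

3

A width-3 tree decomposition is:
Bags: B1 = {2, 6, 8, 9}  B2 = {2, 4, 6, 8}  B3 = {1, 4, 6, 8}  B4 = {1, 4, 6, 7}  B5 = {1, 3, 4, 7}  B6 = {1, 3, 5, 7}
Tree: B1–B2, B2–B3, B3–B4, B4–B5, B5–B6
Each bag holds 4 vertices, so the decomposition has width 3, which upper-bounds the treewidth. For the lower bound: the 4 vertex sets {2,8,9}, {6}, {4}, {1,3,5,7} are disjoint, each induces a connected subgraph, and every pair is joined by at least one edge of G. Contracting each set to a single vertex therefore yields K_{4} as a minor, and since treewidth is minor-monotone, tw(G) ≥ tw(K_{4}) = 3. Hence tw(G) = 3 exactly.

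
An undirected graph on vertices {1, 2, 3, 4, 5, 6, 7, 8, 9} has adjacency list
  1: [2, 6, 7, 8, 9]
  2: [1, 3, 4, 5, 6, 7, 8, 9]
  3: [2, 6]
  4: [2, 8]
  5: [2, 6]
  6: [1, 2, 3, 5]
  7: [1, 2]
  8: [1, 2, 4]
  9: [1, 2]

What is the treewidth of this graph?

2

A width-2 tree decomposition is:
Bags: B1 = {1, 2, 7}  B2 = {1, 2, 9}  B3 = {1, 2, 6}  B4 = {1, 2, 8}  B5 = {2, 3, 6}  B6 = {2, 5, 6}  B7 = {2, 4, 8}
Tree: B1–B2, B2–B3, B2–B4, B3–B5, B3–B6, B4–B7
The largest bag has 3 vertices, giving width 2; this decomposition certifies tw(G) ≤ 2. For the lower bound, the 3 vertices {1, 2, 8} are pairwise adjacent, and any tree decomposition puts a clique entirely inside one bag — forcing width ≥ 2. Therefore the treewidth is 2.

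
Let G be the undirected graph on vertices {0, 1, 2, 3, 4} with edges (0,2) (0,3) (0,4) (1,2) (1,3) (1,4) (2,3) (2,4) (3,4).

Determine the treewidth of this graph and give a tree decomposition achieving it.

The largest bag has 4 vertices, giving width 3; this decomposition certifies tw(G) ≤ 3. On the other hand G contains the 4-clique {0, 2, 3, 4}. A clique must lie in a single bag of any decomposition, so no decomposition can have width below 3. Combining the bounds, tw(G) = 3.

Treewidth 3.
One optimal decomposition is:
Bags: B1 = {0, 2, 3, 4}  B2 = {1, 2, 3, 4}
Tree: B1–B2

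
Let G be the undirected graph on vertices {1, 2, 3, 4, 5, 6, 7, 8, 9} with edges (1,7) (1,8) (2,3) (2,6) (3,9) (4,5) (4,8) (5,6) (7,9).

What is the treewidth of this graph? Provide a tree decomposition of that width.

Treewidth 2.
One optimal decomposition is:
Bags: B1 = {1, 7, 9}  B2 = {1, 3, 9}  B3 = {1, 2, 3}  B4 = {1, 2, 6}  B5 = {1, 5, 6}  B6 = {1, 4, 5}  B7 = {1, 4, 8}
Tree: B1–B2, B2–B3, B3–B4, B4–B5, B5–B6, B6–B7

Each bag holds 3 vertices, so the decomposition has width 2, which upper-bounds the treewidth. For the lower bound, G contains the cycle 1–7–9–3–2–6–5–4–8–1, so G is not a forest; only forests have treewidth ≤ 1, hence tw(G) ≥ 2. Hence tw(G) = 2 exactly.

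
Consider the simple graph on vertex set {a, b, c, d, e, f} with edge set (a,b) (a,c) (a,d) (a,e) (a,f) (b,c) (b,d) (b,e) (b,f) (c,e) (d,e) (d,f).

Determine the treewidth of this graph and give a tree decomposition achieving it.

Treewidth 3.
Bags: B1 = {a, b, d, e}  B2 = {a, b, d, f}  B3 = {a, b, c, e}
Tree: B1–B2, B1–B3

Each bag holds 4 vertices, so the decomposition has width 3, which upper-bounds the treewidth. Conversely, {a, b, d, e} is a clique of size 4, and the vertices of any clique must share a bag in every tree decomposition; so some bag has ≥ 4 vertices and tw(G) ≥ 3. Hence tw(G) = 3 exactly.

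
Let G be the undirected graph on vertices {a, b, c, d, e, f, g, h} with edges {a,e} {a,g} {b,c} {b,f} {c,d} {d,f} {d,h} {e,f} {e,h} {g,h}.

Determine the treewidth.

2

A width-2 tree decomposition is:
Bags: B1 = {b, c, f}  B2 = {c, d, f}  B3 = {d, e, f}  B4 = {d, e, h}  B5 = {a, e, h}  B6 = {a, g, h}
Tree: B1–B2, B2–B3, B3–B4, B4–B5, B5–B6
Each bag holds 3 vertices, so the decomposition has width 2, which upper-bounds the treewidth. The edges b–c–d–f–b form a cycle, so G is not a tree and its treewidth is at least 2. Combining the bounds, tw(G) = 2.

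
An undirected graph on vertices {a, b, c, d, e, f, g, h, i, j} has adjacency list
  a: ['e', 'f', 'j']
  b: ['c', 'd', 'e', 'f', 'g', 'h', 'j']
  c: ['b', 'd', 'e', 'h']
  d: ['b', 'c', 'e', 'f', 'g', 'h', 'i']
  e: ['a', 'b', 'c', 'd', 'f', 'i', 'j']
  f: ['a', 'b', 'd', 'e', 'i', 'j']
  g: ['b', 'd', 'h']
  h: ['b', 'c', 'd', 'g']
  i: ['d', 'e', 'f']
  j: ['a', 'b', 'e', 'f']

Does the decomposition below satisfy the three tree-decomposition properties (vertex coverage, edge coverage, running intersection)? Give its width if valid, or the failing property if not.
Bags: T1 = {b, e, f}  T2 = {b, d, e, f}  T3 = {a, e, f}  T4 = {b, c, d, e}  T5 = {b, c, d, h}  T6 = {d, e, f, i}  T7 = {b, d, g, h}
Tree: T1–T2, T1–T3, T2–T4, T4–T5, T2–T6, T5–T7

A tree decomposition must satisfy three properties: every vertex lies in some bag; for every edge, both endpoints lie together in some bag; and for every vertex, the bags containing it form a connected subtree. Here vertex j appears in no bag, so the decomposition is invalid.

No — vertex j appears in no bag.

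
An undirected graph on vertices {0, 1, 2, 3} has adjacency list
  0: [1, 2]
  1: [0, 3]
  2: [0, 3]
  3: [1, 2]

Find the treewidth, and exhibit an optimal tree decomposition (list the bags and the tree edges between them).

Treewidth 2.
One optimal decomposition is:
Bags: B1 = {0, 2, 3}  B2 = {0, 1, 3}
Tree: B1–B2

Each bag holds 3 vertices, so the decomposition has width 2, which upper-bounds the treewidth. Since 3–2–0–1–3 is a cycle in G, G is not acyclic. Forests are exactly the graphs of treewidth ≤ 1, so tw(G) ≥ 2. Hence tw(G) = 2 exactly.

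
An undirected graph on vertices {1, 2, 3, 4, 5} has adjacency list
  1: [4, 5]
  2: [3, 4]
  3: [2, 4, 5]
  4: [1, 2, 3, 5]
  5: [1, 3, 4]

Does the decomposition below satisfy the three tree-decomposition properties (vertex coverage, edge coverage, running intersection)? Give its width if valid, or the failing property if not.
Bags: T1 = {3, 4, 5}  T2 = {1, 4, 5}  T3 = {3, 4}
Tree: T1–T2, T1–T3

No — vertex 2 appears in no bag.

A tree decomposition must satisfy three properties: every vertex lies in some bag; for every edge, both endpoints lie together in some bag; and for every vertex, the bags containing it form a connected subtree. Here vertex 2 appears in no bag, so the decomposition is invalid.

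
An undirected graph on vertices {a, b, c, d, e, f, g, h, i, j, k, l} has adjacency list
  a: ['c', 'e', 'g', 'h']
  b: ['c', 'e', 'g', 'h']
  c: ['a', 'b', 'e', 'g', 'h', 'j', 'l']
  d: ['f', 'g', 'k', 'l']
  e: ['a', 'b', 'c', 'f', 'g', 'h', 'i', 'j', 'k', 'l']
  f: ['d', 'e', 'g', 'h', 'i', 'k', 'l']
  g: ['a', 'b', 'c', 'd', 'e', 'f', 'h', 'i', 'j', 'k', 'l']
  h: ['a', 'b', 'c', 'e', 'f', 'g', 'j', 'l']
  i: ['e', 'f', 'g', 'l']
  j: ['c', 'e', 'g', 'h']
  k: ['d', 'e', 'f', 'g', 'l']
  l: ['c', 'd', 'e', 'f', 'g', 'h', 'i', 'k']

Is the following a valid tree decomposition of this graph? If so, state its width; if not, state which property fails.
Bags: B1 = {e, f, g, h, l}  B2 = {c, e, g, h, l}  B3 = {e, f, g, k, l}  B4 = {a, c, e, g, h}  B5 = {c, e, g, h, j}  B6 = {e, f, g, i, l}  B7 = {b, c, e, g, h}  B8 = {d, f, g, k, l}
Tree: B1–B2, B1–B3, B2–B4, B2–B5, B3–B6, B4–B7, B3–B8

Every vertex of G appears in some bag (union = {a, b, c, d, e, f, g, h, i, j, k, l}); every edge is covered by a bag; and for each vertex v the set of bags containing v is connected in the bag tree. The decomposition is therefore valid. The largest bag has 5 vertices, so the width is 4.

Yes; width 4.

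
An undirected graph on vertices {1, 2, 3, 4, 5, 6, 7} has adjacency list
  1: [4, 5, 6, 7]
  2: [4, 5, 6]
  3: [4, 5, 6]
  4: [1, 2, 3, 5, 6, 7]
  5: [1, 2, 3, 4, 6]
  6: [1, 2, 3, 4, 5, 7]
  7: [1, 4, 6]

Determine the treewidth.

A width-3 tree decomposition is:
Bags: B1 = {1, 4, 5, 6}  B2 = {3, 4, 5, 6}  B3 = {2, 4, 5, 6}  B4 = {1, 4, 6, 7}
Tree: B1–B2, B1–B3, B1–B4
Each bag holds 4 vertices, so the decomposition has width 3, which upper-bounds the treewidth. Conversely, {1, 4, 5, 6} is a clique of size 4, and the vertices of any clique must share a bag in every tree decomposition; so some bag has ≥ 4 vertices and tw(G) ≥ 3. The upper and lower bounds meet at 3, so that is the treewidth.

3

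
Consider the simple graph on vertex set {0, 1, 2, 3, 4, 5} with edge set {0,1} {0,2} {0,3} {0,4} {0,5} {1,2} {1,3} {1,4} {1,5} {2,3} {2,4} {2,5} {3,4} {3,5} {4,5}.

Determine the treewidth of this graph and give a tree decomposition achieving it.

Treewidth 5.
One such decomposition:
Bags: B1 = {0, 1, 2, 3, 4, 5}
Tree: (single bag)

With just one bag of size 6, the width is 6 − 1 = 5, so tw(G) ≤ 5. Conversely, {0, 1, 2, 3, 4, 5} is a clique of size 6, and the vertices of any clique must share a bag in every tree decomposition; so some bag has ≥ 6 vertices and tw(G) ≥ 5. Therefore the treewidth is 5.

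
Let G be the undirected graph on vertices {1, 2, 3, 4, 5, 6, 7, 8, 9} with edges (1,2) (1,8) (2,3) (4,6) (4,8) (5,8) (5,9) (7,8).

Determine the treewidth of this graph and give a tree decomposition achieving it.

The largest bag has 2 vertices, giving width 1; this decomposition certifies tw(G) ≤ 1. Since G has at least one edge (e.g. 8–5), it is not an edgeless graph, so tw(G) ≥ 1. The upper and lower bounds meet at 1, so that is the treewidth.

Treewidth 1.
One optimal decomposition is:
Bags: B1 = {5, 8}  B2 = {1, 8}  B3 = {4, 8}  B4 = {5, 9}  B5 = {1, 2}  B6 = {4, 6}  B7 = {2, 3}  B8 = {7, 8}
Tree: B1–B2, B2–B3, B1–B4, B2–B5, B3–B6, B5–B7, B3–B8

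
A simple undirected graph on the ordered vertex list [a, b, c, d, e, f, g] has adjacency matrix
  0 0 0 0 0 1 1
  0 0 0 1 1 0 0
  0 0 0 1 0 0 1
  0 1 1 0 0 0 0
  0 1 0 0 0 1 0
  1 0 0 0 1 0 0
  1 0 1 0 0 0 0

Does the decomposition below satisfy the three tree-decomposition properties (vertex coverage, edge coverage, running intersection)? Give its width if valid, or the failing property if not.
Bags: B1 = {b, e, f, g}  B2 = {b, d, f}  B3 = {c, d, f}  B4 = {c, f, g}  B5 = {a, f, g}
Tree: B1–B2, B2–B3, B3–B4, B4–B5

A tree decomposition must satisfy three properties: every vertex lies in some bag; for every edge, both endpoints lie together in some bag; and for every vertex, the bags containing it form a connected subtree. Here bags containing vertex g are not connected in the tree, so the decomposition is invalid.

No — bags containing vertex g are not connected in the tree.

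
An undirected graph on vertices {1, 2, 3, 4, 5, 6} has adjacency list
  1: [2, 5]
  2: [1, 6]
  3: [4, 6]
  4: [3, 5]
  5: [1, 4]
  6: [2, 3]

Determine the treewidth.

A width-2 tree decomposition is:
Bags: B1 = {1, 2, 6}  B2 = {1, 3, 6}  B3 = {1, 3, 4}  B4 = {1, 4, 5}
Tree: B1–B2, B2–B3, B3–B4
Each bag holds 3 vertices, so the decomposition has width 2, which upper-bounds the treewidth. The edges 1–2–6–3–4–5–1 form a cycle, so G is not a tree and its treewidth is at least 2. Combining the bounds, tw(G) = 2.

2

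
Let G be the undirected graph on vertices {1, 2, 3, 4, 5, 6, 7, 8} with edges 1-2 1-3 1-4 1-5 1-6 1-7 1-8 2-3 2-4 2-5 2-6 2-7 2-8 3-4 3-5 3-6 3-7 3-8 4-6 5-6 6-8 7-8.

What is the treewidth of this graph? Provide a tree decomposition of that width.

Treewidth 4.
One such decomposition:
Bags: B1 = {1, 2, 3, 6, 8}  B2 = {1, 2, 3, 5, 6}  B3 = {1, 2, 3, 7, 8}  B4 = {1, 2, 3, 4, 6}
Tree: B1–B2, B1–B3, B2–B4

Every bag has size at most 5, so the width is 5 − 1 = 4 and tw(G) ≤ 4. For the lower bound, the 5 vertices {1, 2, 3, 6, 8} are pairwise adjacent, and any tree decomposition puts a clique entirely inside one bag — forcing width ≥ 4. Combining the bounds, tw(G) = 4.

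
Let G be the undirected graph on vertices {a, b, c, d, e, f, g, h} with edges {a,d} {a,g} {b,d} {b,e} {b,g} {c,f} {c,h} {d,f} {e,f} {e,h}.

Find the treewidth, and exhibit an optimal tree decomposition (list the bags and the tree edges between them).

Every bag has size at most 3, so the width is 3 − 1 = 2 and tw(G) ≤ 2. The edges c–h–e–f–c form a cycle, so G is not a tree and its treewidth is at least 2. Combining the bounds, tw(G) = 2.

Treewidth 2.
Bags: B1 = {c, f, h}  B2 = {e, f, h}  B3 = {d, e, f}  B4 = {b, d, e}  B5 = {a, b, d}  B6 = {a, b, g}
Tree: B1–B2, B2–B3, B3–B4, B4–B5, B5–B6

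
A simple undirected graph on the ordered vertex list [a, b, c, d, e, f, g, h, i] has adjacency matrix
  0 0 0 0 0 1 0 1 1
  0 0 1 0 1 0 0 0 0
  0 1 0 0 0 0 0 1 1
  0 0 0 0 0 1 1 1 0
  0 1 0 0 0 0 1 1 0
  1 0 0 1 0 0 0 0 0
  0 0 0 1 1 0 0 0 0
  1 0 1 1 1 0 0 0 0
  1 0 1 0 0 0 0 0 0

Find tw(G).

A width-3 tree decomposition is:
Bags: B1 = {a, d, f, g}  B2 = {a, d, g, h}  B3 = {a, e, g, h}  B4 = {a, e, h, i}  B5 = {c, e, h, i}  B6 = {b, c, e, i}
Tree: B1–B2, B2–B3, B3–B4, B4–B5, B5–B6
Every bag has size at most 4, so the width is 4 − 1 = 3 and tw(G) ≤ 3. For the lower bound: the 4 vertex sets {d,f,g}, {a}, {h}, {b,c,e,i} are disjoint, each induces a connected subgraph, and every pair is joined by at least one edge of G. Contracting each set to a single vertex therefore yields K_{4} as a minor, and since treewidth is minor-monotone, tw(G) ≥ tw(K_{4}) = 3. Hence tw(G) = 3 exactly.

3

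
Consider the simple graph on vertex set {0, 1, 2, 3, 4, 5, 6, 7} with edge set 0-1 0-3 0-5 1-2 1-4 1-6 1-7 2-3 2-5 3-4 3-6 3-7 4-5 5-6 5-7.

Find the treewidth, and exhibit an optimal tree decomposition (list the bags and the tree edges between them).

Treewidth 3.
One such decomposition:
Bags: B1 = {0, 1, 3, 5}  B2 = {1, 3, 5, 7}  B3 = {1, 2, 3, 5}  B4 = {1, 3, 4, 5}  B5 = {1, 3, 5, 6}
Tree: B1–B2, B2–B3, B3–B4, B4–B5

The largest bag has 4 vertices, giving width 3; this decomposition certifies tw(G) ≤ 3. For the lower bound: the 4 vertex sets {0,3}, {1,7}, {5}, {2} are disjoint, each induces a connected subgraph, and every pair is joined by at least one edge of G. Contracting each set to a single vertex therefore yields K_{4} as a minor, and since treewidth is minor-monotone, tw(G) ≥ tw(K_{4}) = 3. Hence tw(G) = 3 exactly.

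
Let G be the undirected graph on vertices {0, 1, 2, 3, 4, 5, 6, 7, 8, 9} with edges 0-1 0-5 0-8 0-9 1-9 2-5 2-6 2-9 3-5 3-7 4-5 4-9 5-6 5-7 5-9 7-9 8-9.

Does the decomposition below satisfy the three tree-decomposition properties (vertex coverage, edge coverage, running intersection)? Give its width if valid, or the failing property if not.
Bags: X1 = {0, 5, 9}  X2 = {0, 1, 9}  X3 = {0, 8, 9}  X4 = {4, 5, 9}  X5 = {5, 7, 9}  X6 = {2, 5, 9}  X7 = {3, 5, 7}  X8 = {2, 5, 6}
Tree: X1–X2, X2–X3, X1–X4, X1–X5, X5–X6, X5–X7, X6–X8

Every vertex of G appears in some bag (union = {0, 1, 2, 3, 4, 5, 6, 7, 8, 9}); every edge is covered by a bag; and for each vertex v the set of bags containing v is connected in the bag tree. The decomposition is therefore valid. The largest bag has 3 vertices, so the width is 2.

Yes; width 2.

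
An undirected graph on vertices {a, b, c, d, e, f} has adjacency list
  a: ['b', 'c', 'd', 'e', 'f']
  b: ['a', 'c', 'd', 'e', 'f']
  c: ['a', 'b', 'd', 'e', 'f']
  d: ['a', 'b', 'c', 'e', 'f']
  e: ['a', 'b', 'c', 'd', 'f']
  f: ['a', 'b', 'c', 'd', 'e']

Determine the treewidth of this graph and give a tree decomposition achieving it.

Treewidth 5.
One such decomposition:
Bags: B1 = {a, b, c, d, e, f}
Tree: (single bag)

A single bag containing all 6 vertices is trivially a valid decomposition of width 5. For the lower bound, the 6 vertices {a, b, c, d, e, f} are pairwise adjacent, and any tree decomposition puts a clique entirely inside one bag — forcing width ≥ 5. Hence tw(G) = 5 exactly.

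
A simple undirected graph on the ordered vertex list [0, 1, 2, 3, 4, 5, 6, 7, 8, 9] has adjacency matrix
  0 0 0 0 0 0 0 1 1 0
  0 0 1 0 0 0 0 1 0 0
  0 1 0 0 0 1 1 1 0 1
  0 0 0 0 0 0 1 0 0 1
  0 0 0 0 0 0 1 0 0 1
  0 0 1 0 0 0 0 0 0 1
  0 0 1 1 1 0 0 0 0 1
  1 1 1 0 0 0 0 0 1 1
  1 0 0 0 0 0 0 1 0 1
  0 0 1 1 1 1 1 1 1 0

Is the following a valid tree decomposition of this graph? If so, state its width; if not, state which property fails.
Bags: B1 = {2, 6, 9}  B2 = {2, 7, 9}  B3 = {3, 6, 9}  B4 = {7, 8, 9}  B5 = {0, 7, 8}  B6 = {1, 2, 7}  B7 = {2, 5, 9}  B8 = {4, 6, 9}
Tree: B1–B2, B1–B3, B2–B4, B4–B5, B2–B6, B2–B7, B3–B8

Vertex coverage: the bags together contain {0, 1, 2, 3, 4, 5, 6, 7, 8, 9}, the full vertex set. Edge coverage: each edge of G has both endpoints in at least one bag. Running intersection: for every vertex, the bags containing it form a connected subtree. All three properties hold, so this is a valid tree decomposition of width max|bag| − 1 = 2, and hence tw(G) ≤ 2.

Yes; width 2.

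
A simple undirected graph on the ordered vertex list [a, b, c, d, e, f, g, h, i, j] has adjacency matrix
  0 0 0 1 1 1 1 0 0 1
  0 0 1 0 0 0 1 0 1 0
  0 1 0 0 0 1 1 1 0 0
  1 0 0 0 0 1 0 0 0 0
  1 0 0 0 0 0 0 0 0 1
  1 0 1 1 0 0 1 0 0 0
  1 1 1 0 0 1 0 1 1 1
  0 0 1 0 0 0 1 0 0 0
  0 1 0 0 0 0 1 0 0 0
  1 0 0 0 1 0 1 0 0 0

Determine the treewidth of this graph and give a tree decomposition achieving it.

Every bag has size at most 3, so the width is 3 − 1 = 2 and tw(G) ≤ 2. On the other hand G contains the 3-clique {a, d, f}. A clique must lie in a single bag of any decomposition, so no decomposition can have width below 2. Therefore the treewidth is 2.

Treewidth 2.
One such decomposition:
Bags: B1 = {a, f, g}  B2 = {c, f, g}  B3 = {c, g, h}  B4 = {a, d, f}  B5 = {b, c, g}  B6 = {b, g, i}  B7 = {a, g, j}  B8 = {a, e, j}
Tree: B1–B2, B2–B3, B1–B4, B3–B5, B5–B6, B1–B7, B7–B8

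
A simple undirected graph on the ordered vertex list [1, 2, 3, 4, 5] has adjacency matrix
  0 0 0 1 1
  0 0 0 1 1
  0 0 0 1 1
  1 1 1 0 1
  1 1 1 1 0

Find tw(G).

2

A width-2 tree decomposition is:
Bags: B1 = {2, 4, 5}  B2 = {3, 4, 5}  B3 = {1, 4, 5}
Tree: B1–B2, B1–B3
Every bag has size at most 3, so the width is 3 − 1 = 2 and tw(G) ≤ 2. On the other hand G contains the 3-clique {1, 4, 5}. A clique must lie in a single bag of any decomposition, so no decomposition can have width below 2. Therefore the treewidth is 2.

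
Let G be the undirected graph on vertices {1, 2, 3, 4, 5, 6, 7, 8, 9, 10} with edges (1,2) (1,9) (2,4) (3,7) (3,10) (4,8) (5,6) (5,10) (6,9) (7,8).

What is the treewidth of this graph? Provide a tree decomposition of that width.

Treewidth 2.
One such decomposition:
Bags: B1 = {1, 2, 4}  B2 = {1, 4, 9}  B3 = {4, 6, 9}  B4 = {4, 5, 6}  B5 = {4, 5, 10}  B6 = {3, 4, 10}  B7 = {3, 4, 7}  B8 = {4, 7, 8}
Tree: B1–B2, B2–B3, B3–B4, B4–B5, B5–B6, B6–B7, B7–B8

Each bag holds 3 vertices, so the decomposition has width 2, which upper-bounds the treewidth. Since 4–2–1–9–6–5–10–3–7–8–4 is a cycle in G, G is not acyclic. Forests are exactly the graphs of treewidth ≤ 1, so tw(G) ≥ 2. Combining the bounds, tw(G) = 2.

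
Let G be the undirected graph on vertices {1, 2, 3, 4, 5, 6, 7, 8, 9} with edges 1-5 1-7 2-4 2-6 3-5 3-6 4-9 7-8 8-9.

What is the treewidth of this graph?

A width-2 tree decomposition is:
Bags: B1 = {7, 8, 9}  B2 = {4, 7, 9}  B3 = {2, 4, 7}  B4 = {2, 6, 7}  B5 = {3, 6, 7}  B6 = {3, 5, 7}  B7 = {1, 5, 7}
Tree: B1–B2, B2–B3, B3–B4, B4–B5, B5–B6, B6–B7
Each bag holds 3 vertices, so the decomposition has width 2, which upper-bounds the treewidth. Since 7–8–9–4–2–6–3–5–1–7 is a cycle in G, G is not acyclic. Forests are exactly the graphs of treewidth ≤ 1, so tw(G) ≥ 2. The upper and lower bounds meet at 2, so that is the treewidth.

2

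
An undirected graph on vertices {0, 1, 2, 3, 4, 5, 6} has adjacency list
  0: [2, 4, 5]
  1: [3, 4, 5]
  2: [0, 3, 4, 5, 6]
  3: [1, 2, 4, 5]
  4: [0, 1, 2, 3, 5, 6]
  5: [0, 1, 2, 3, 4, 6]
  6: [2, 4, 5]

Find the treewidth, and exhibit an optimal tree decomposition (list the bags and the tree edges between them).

Treewidth 3.
Bags: B1 = {2, 3, 4, 5}  B2 = {1, 3, 4, 5}  B3 = {0, 2, 4, 5}  B4 = {2, 4, 5, 6}
Tree: B1–B2, B1–B3, B3–B4

Each bag holds 4 vertices, so the decomposition has width 3, which upper-bounds the treewidth. On the other hand G contains the 4-clique {1, 3, 4, 5}. A clique must lie in a single bag of any decomposition, so no decomposition can have width below 3. Therefore the treewidth is 3.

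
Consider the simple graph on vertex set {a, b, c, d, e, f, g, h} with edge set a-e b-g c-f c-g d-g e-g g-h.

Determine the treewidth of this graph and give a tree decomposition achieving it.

Treewidth 1.
One optimal decomposition is:
Bags: B1 = {c, g}  B2 = {e, g}  B3 = {d, g}  B4 = {g, h}  B5 = {a, e}  B6 = {c, f}  B7 = {b, g}
Tree: B1–B2, B1–B3, B3–B4, B2–B5, B1–B6, B4–B7

The largest bag has 2 vertices, giving width 1; this decomposition certifies tw(G) ≤ 1. G has an edge, so its treewidth is at least 1. Therefore the treewidth is 1.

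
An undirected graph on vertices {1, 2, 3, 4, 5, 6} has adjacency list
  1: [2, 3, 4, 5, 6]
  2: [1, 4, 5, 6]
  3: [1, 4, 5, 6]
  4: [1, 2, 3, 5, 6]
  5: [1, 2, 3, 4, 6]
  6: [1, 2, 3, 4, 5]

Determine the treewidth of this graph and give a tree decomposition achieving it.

The largest bag has 5 vertices, giving width 4; this decomposition certifies tw(G) ≤ 4. Conversely, {1, 2, 4, 5, 6} is a clique of size 5, and the vertices of any clique must share a bag in every tree decomposition; so some bag has ≥ 5 vertices and tw(G) ≥ 4. Hence tw(G) = 4 exactly.

Treewidth 4.
Bags: B1 = {1, 2, 4, 5, 6}  B2 = {1, 3, 4, 5, 6}
Tree: B1–B2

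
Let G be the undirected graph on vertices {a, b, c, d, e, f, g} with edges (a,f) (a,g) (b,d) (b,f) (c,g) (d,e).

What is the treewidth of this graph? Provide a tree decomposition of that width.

Treewidth 1.
One such decomposition:
Bags: B1 = {d, e}  B2 = {b, d}  B3 = {b, f}  B4 = {a, f}  B5 = {a, g}  B6 = {c, g}
Tree: B1–B2, B2–B3, B3–B4, B4–B5, B5–B6

Each bag holds 2 vertices, so the decomposition has width 1, which upper-bounds the treewidth. Any graph with an edge has treewidth ≥ 1, and G has the edge e–d. Therefore the treewidth is 1.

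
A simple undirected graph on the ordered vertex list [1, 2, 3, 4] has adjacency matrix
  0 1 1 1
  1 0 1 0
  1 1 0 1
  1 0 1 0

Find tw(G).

2

A width-2 tree decomposition is:
Bags: B1 = {1, 3, 4}  B2 = {1, 2, 3}
Tree: B1–B2
Each bag holds 3 vertices, so the decomposition has width 2, which upper-bounds the treewidth. For the lower bound, the 3 vertices {1, 2, 3} are pairwise adjacent, and any tree decomposition puts a clique entirely inside one bag — forcing width ≥ 2. The upper and lower bounds meet at 2, so that is the treewidth.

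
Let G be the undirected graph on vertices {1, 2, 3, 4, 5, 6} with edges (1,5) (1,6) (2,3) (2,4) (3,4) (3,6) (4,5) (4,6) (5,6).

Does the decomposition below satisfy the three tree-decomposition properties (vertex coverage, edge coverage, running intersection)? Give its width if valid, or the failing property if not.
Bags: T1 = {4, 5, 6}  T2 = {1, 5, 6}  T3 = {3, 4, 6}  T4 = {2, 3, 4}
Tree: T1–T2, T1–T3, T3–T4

Vertex coverage: the bags together contain {1, 2, 3, 4, 5, 6}, the full vertex set. Edge coverage: each edge of G has both endpoints in at least one bag. Running intersection: for every vertex, the bags containing it form a connected subtree. All three properties hold, so this is a valid tree decomposition of width max|bag| − 1 = 2, and hence tw(G) ≤ 2.

Yes; width 2.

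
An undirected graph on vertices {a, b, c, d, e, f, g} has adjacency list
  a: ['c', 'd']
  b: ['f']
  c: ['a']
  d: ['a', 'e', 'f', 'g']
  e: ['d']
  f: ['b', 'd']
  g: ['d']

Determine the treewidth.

1

A width-1 tree decomposition is:
Bags: B1 = {a, d}  B2 = {d, f}  B3 = {d, e}  B4 = {d, g}  B5 = {a, c}  B6 = {b, f}
Tree: B1–B2, B2–B3, B1–B4, B1–B5, B2–B6
Every bag has size at most 2, so the width is 2 − 1 = 1 and tw(G) ≤ 1. Since G has at least one edge (e.g. a–d), it is not an edgeless graph, so tw(G) ≥ 1. Therefore the treewidth is 1.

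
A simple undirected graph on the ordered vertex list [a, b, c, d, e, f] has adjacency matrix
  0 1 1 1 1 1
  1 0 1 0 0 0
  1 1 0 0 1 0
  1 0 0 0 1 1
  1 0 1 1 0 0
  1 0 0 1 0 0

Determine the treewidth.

A width-2 tree decomposition is:
Bags: B1 = {a, c, e}  B2 = {a, b, c}  B3 = {a, d, e}  B4 = {a, d, f}
Tree: B1–B2, B1–B3, B3–B4
The largest bag has 3 vertices, giving width 2; this decomposition certifies tw(G) ≤ 2. Conversely, {a, d, e} is a clique of size 3, and the vertices of any clique must share a bag in every tree decomposition; so some bag has ≥ 3 vertices and tw(G) ≥ 2. Hence tw(G) = 2 exactly.

2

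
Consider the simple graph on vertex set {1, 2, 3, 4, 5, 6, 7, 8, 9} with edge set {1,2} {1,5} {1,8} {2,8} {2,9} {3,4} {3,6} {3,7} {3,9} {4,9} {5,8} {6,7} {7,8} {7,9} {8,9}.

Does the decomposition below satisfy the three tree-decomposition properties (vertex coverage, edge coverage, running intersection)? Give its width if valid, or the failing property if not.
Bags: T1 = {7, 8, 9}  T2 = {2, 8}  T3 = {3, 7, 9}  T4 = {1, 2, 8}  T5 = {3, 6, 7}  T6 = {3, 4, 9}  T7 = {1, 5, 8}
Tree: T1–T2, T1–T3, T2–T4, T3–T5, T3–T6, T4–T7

No — edge (9,2) lies in no bag.

A tree decomposition must satisfy three properties: every vertex lies in some bag; for every edge, both endpoints lie together in some bag; and for every vertex, the bags containing it form a connected subtree. Here edge (9,2) lies in no bag, so the decomposition is invalid.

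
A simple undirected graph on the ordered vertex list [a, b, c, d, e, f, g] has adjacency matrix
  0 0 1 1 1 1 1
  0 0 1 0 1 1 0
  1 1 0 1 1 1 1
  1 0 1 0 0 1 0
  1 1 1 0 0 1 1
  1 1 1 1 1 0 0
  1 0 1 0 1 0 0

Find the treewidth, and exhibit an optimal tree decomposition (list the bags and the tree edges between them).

Every bag has size at most 4, so the width is 4 − 1 = 3 and tw(G) ≤ 3. On the other hand G contains the 4-clique {a, c, e, g}. A clique must lie in a single bag of any decomposition, so no decomposition can have width below 3. Hence tw(G) = 3 exactly.

Treewidth 3.
Bags: B1 = {a, c, e, f}  B2 = {a, c, d, f}  B3 = {b, c, e, f}  B4 = {a, c, e, g}
Tree: B1–B2, B1–B3, B1–B4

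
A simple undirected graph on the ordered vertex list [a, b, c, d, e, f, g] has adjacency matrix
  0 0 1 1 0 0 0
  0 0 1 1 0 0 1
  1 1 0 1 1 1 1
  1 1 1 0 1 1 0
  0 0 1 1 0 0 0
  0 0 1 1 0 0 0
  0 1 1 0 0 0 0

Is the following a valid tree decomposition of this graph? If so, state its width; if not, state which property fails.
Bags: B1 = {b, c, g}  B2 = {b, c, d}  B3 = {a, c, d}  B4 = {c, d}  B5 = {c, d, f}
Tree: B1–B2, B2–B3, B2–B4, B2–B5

A tree decomposition must satisfy three properties: every vertex lies in some bag; for every edge, both endpoints lie together in some bag; and for every vertex, the bags containing it form a connected subtree. Here vertex e appears in no bag, so the decomposition is invalid.

No — vertex e appears in no bag.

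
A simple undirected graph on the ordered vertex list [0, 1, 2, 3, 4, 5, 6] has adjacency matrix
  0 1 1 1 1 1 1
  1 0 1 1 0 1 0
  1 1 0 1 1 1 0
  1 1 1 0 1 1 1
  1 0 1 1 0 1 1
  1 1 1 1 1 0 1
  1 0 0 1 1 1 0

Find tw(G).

A width-4 tree decomposition is:
Bags: B1 = {0, 2, 3, 4, 5}  B2 = {0, 1, 2, 3, 5}  B3 = {0, 3, 4, 5, 6}
Tree: B1–B2, B1–B3
Every bag has size at most 5, so the width is 5 − 1 = 4 and tw(G) ≤ 4. For the lower bound, the 5 vertices {0, 1, 2, 3, 5} are pairwise adjacent, and any tree decomposition puts a clique entirely inside one bag — forcing width ≥ 4. Hence tw(G) = 4 exactly.

4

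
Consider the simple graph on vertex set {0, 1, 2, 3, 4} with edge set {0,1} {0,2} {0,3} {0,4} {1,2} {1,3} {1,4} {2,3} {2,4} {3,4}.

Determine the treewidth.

4

A width-4 tree decomposition is:
Bags: B1 = {0, 1, 2, 3, 4}
Tree: (single bag)
A single bag containing all 5 vertices is trivially a valid decomposition of width 4. Conversely, {0, 1, 2, 3, 4} is a clique of size 5, and the vertices of any clique must share a bag in every tree decomposition; so some bag has ≥ 5 vertices and tw(G) ≥ 4. Therefore the treewidth is 4.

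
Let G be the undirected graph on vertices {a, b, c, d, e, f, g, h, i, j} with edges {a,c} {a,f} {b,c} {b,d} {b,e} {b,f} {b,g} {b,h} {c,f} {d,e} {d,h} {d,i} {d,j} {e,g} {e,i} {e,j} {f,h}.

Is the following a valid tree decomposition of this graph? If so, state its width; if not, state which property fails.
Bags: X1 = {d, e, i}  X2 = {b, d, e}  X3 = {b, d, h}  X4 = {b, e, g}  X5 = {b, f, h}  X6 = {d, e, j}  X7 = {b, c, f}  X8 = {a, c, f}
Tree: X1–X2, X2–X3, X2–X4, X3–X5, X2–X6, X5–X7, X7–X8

Checking the three conditions: (i) the bags cover all of {a, b, c, d, e, f, g, h, i, j}; (ii) for each edge, some bag contains both endpoints; (iii) the bags containing any fixed vertex form a subtree. All hold, so the decomposition is valid with width 3 − 1 = 2.

Yes; width 2.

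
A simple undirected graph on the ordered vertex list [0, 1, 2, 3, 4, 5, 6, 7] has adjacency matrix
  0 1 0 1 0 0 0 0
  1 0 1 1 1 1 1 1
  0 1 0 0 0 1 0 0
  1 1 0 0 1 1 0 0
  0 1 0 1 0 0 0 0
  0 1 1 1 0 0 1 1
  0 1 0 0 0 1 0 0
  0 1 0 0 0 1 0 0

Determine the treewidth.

2

A width-2 tree decomposition is:
Bags: B1 = {1, 5, 7}  B2 = {1, 3, 5}  B3 = {1, 3, 4}  B4 = {1, 2, 5}  B5 = {1, 5, 6}  B6 = {0, 1, 3}
Tree: B1–B2, B2–B3, B2–B4, B1–B5, B2–B6
The largest bag has 3 vertices, giving width 2; this decomposition certifies tw(G) ≤ 2. Conversely, {0, 1, 3} is a clique of size 3, and the vertices of any clique must share a bag in every tree decomposition; so some bag has ≥ 3 vertices and tw(G) ≥ 2. Hence tw(G) = 2 exactly.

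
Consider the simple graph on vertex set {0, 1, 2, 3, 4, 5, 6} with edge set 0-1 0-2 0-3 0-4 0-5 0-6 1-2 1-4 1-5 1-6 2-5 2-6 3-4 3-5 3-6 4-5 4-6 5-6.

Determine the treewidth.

4

A width-4 tree decomposition is:
Bags: B1 = {0, 1, 2, 5, 6}  B2 = {0, 1, 4, 5, 6}  B3 = {0, 3, 4, 5, 6}
Tree: B1–B2, B2–B3
Every bag has size at most 5, so the width is 5 − 1 = 4 and tw(G) ≤ 4. Conversely, {0, 1, 2, 5, 6} is a clique of size 5, and the vertices of any clique must share a bag in every tree decomposition; so some bag has ≥ 5 vertices and tw(G) ≥ 4. Therefore the treewidth is 4.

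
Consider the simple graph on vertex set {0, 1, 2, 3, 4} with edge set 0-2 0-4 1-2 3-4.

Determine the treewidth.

A width-1 tree decomposition is:
Bags: B1 = {1, 2}  B2 = {0, 2}  B3 = {0, 4}  B4 = {3, 4}
Tree: B1–B2, B2–B3, B3–B4
The largest bag has 2 vertices, giving width 1; this decomposition certifies tw(G) ≤ 1. Since G has at least one edge (e.g. 1–2), it is not an edgeless graph, so tw(G) ≥ 1. Combining the bounds, tw(G) = 1.

1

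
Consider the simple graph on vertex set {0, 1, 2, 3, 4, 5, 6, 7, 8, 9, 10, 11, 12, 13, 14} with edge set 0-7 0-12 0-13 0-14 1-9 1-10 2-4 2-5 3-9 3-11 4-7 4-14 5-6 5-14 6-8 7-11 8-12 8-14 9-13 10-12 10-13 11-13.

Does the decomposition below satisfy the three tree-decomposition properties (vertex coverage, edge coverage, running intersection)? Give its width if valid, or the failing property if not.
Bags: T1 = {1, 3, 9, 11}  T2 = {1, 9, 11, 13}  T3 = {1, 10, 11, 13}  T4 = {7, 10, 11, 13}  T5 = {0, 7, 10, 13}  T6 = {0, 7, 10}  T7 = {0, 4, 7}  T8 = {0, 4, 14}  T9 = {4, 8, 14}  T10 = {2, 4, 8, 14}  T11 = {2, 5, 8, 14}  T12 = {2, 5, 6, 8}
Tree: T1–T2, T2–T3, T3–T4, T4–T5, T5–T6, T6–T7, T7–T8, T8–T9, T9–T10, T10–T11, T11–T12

No — vertex 12 appears in no bag.

A tree decomposition must satisfy three properties: every vertex lies in some bag; for every edge, both endpoints lie together in some bag; and for every vertex, the bags containing it form a connected subtree. Here vertex 12 appears in no bag, so the decomposition is invalid.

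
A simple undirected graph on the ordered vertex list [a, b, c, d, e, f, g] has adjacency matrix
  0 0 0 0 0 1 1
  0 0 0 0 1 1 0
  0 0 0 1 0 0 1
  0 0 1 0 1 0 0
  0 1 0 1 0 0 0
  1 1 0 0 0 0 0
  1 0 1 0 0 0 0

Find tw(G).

2

A width-2 tree decomposition is:
Bags: B1 = {c, d, e}  B2 = {c, e, g}  B3 = {a, e, g}  B4 = {a, e, f}  B5 = {b, e, f}
Tree: B1–B2, B2–B3, B3–B4, B4–B5
Each bag holds 3 vertices, so the decomposition has width 2, which upper-bounds the treewidth. The edges e–d–c–g–a–f–b–e form a cycle, so G is not a tree and its treewidth is at least 2. Combining the bounds, tw(G) = 2.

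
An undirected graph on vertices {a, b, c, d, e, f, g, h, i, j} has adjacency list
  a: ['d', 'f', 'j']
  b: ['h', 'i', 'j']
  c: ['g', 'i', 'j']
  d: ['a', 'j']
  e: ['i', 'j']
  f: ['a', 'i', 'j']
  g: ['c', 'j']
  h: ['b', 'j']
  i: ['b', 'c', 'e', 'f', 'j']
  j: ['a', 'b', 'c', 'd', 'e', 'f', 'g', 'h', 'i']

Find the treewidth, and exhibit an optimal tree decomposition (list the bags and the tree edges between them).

Treewidth 2.
Bags: B1 = {a, d, j}  B2 = {a, f, j}  B3 = {f, i, j}  B4 = {b, i, j}  B5 = {b, h, j}  B6 = {c, i, j}  B7 = {e, i, j}  B8 = {c, g, j}
Tree: B1–B2, B2–B3, B3–B4, B4–B5, B4–B6, B4–B7, B6–B8

Each bag holds 3 vertices, so the decomposition has width 2, which upper-bounds the treewidth. For the lower bound, the 3 vertices {a, d, j} are pairwise adjacent, and any tree decomposition puts a clique entirely inside one bag — forcing width ≥ 2. Therefore the treewidth is 2.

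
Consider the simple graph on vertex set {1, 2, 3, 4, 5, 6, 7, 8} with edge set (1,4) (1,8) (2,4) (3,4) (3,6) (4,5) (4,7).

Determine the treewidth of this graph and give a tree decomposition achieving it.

Treewidth 1.
Bags: B1 = {1, 4}  B2 = {3, 4}  B3 = {1, 8}  B4 = {4, 5}  B5 = {4, 7}  B6 = {3, 6}  B7 = {2, 4}
Tree: B1–B2, B1–B3, B2–B4, B2–B5, B2–B6, B2–B7

Every bag has size at most 2, so the width is 2 − 1 = 1 and tw(G) ≤ 1. G has an edge, so its treewidth is at least 1. Hence tw(G) = 1 exactly.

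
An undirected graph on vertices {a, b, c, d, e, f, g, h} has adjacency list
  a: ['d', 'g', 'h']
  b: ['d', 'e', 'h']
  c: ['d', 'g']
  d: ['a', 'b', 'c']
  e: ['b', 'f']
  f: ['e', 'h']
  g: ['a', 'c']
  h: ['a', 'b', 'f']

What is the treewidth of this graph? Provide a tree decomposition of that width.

Treewidth 2.
One such decomposition:
Bags: B1 = {e, f, h}  B2 = {b, e, h}  B3 = {a, b, h}  B4 = {a, b, d}  B5 = {a, d, g}  B6 = {c, d, g}
Tree: B1–B2, B2–B3, B3–B4, B4–B5, B5–B6

Every bag has size at most 3, so the width is 3 − 1 = 2 and tw(G) ≤ 2. Since f–e–b–h–f is a cycle in G, G is not acyclic. Forests are exactly the graphs of treewidth ≤ 1, so tw(G) ≥ 2. Combining the bounds, tw(G) = 2.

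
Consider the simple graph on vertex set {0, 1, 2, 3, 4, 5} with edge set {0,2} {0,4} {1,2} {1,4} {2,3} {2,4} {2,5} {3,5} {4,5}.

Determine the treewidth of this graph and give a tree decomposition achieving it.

Every bag has size at most 3, so the width is 3 − 1 = 2 and tw(G) ≤ 2. For the lower bound, the 3 vertices {2, 3, 5} are pairwise adjacent, and any tree decomposition puts a clique entirely inside one bag — forcing width ≥ 2. Hence tw(G) = 2 exactly.

Treewidth 2.
One optimal decomposition is:
Bags: B1 = {1, 2, 4}  B2 = {0, 2, 4}  B3 = {2, 4, 5}  B4 = {2, 3, 5}
Tree: B1–B2, B1–B3, B3–B4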